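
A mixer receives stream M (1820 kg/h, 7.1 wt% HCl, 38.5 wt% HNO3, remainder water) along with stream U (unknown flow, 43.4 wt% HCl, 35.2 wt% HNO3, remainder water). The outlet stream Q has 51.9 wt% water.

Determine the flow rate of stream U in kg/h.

Let U be the unknown flow. Total out = 1820 + U.
water balance: 990.08 + 0.214·U = 0.519·(1820 + U)
(0.214 − 0.519)·U = 0.519×1820 − 990.08 = -45.5
U = -45.5 / -0.305 = 149.18 kg/h

149.2 kg/h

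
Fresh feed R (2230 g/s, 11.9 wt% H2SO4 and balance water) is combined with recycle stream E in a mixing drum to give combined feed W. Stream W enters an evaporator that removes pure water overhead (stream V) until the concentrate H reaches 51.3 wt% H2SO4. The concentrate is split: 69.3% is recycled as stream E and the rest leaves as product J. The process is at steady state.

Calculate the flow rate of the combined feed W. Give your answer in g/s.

Overall H2SO4 balance (none leaves overhead): H2SO4 in fresh feed = H2SO4 in product, i.e. 2230×0.119 = (1−0.693)·H·0.513.
H = 265.37/(0.513×0.307) = 1685 g/s.
Recycle E = 0.693×1685 = 1167.7 g/s.
Combined feed W = 2230 + 1167.7 = 3397.7 g/s.

3398 g/s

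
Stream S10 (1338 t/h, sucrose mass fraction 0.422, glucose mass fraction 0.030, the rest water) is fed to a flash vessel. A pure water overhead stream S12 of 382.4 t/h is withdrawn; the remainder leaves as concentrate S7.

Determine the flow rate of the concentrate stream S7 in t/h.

Concentrate = 1338 − 382.4 = 955.6 t/h.

955.6 t/h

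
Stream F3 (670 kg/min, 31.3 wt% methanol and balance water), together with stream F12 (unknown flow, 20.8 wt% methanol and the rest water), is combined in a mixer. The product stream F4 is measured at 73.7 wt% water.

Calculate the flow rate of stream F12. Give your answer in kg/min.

609.1 kg/min

Let F12 be the unknown flow. Total out = 670 + F12.
water balance: 460.29 + 0.792·F12 = 0.737·(670 + F12)
(0.792 − 0.737)·F12 = 0.737×670 − 460.29 = 33.5
F12 = 33.5 / 0.055 = 609.09 kg/min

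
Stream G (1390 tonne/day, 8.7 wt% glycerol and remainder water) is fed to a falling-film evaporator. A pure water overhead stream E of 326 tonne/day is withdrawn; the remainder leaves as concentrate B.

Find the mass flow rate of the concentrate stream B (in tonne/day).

Concentrate = 1390 − 326 = 1064 tonne/day.

1064 tonne/day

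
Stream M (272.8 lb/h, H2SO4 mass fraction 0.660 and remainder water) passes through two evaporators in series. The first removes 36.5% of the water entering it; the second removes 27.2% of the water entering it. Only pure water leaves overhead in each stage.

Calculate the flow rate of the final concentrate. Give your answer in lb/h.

222.9 lb/h

water in feed = 272.8×0.340 = 92.752 lb/h.
After stage 1: water left = (1−0.365)×92.752 = 58.898; stream total = 238.95 lb/h.
After stage 2: water left = (1−0.272)×58.898 = 42.877; final concentrate = 222.93 lb/h.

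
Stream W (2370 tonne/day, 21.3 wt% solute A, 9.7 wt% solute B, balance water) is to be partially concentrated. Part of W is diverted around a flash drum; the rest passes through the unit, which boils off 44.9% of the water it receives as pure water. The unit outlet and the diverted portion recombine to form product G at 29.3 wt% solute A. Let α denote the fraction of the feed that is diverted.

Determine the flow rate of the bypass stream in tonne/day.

All 2370×0.213 = 504.81 tonne/day of solute A reaches G, so G = 504.81/0.293 = 1722.9 tonne/day and vapour = 647.1 tonne/day.
The evaporator receives (1−α)·2370 of feed at 0.690 water and removes 0.449 of that water:
0.449×0.690×(1−α)×2370 = 647.1
(1−α) = 647.1/734.25 = 0.8813;  α = 0.1187.
Bypass flow = 0.1187×2370 = 281.3 tonne/day.

281.3 tonne/day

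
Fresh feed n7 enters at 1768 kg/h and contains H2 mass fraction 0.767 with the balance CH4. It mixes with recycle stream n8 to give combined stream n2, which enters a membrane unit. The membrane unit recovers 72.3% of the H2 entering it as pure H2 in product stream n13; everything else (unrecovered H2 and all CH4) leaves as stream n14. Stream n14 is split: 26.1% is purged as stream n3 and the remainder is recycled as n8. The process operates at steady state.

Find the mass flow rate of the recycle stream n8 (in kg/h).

1515 kg/h

CH4 enters only via n7 and leaves only via the purge: 1768×0.233 = 0.261×(CH4 in n14), and the membrane unit passes all CH4, so CH4 in n2 = CH4 in n14 = 1578.3 kg/h.
H2 in n2: m_A = 1768×0.767 + (1−0.261)·(1−0.723)·m_A, so m_A = 1356.1/0.7953 = 1705.1 kg/h.
n14 = (1−0.723)×1705.1 + 1578.3 = 2050.6 kg/h.
Recycle n8 = (1−0.261)×2050.6 = 1515.4 kg/h.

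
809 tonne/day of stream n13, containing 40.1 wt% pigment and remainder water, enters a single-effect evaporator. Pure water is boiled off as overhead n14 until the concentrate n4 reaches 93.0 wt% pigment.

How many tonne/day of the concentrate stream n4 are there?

348.8 tonne/day

pigment is conserved: 809×0.401 = 324.41 tonne/day all reports to the concentrate.
Concentrate = 324.41/(target fraction) = 348.83 tonne/day.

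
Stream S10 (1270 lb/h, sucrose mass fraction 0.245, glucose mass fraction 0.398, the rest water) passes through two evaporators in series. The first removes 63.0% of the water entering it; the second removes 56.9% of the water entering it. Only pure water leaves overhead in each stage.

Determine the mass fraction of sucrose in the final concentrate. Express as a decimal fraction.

0.350

water in feed = 1270×0.357 = 453.39 lb/h.
After stage 1: water left = (1−0.630)×453.39 = 167.75; stream total = 984.36 lb/h.
After stage 2: water left = (1−0.569)×167.75 = 72.302; final concentrate = 888.91 lb/h.
sucrose fraction = 311.15/888.91 = 0.350.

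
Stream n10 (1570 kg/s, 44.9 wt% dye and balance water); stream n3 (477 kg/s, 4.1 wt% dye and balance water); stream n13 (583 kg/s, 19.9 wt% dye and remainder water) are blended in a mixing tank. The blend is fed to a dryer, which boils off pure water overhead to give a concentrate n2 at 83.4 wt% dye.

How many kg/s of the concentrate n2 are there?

dye entering = 1570×0.449 + 477×0.041 + 583×0.199 = 840.5 kg/s.
All dye reports to n2, so n2 = 840.5/0.834 = 1007.8 kg/s.

1008 kg/s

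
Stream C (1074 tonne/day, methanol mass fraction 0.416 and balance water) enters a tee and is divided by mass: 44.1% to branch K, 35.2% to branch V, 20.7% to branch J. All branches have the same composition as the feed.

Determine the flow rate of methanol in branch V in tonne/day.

Branch V total = 0.352×1074 = 378.05 tonne/day.
methanol in V = 0.416×378.05 = 157.27 tonne/day.

157.3 tonne/day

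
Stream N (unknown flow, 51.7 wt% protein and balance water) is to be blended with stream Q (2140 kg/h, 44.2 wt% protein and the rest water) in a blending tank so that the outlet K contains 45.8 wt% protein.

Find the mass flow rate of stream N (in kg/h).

580.3 kg/h

Let N be the unknown flow. Total out = 2140 + N.
protein balance: 945.88 + 0.517·N = 0.458·(2140 + N)
(0.517 − 0.458)·N = 0.458×2140 − 945.88 = 34.24
N = 34.24 / 0.059 = 580.34 kg/h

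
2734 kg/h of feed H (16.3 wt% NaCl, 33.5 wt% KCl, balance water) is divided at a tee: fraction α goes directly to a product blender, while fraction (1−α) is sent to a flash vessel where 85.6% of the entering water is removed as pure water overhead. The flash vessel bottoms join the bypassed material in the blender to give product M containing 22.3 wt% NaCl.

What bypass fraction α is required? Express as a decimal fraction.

All 2734×0.163 = 445.64 kg/h of NaCl reaches M, so M = 445.64/0.223 = 1998.4 kg/h and vapour = 735.61 kg/h.
The evaporator receives (1−α)·2734 of feed at 0.502 water and removes 0.856 of that water:
0.856×0.502×(1−α)×2734 = 735.61
(1−α) = 735.61/1174.8 = 0.6261;  α = 0.3739.

0.374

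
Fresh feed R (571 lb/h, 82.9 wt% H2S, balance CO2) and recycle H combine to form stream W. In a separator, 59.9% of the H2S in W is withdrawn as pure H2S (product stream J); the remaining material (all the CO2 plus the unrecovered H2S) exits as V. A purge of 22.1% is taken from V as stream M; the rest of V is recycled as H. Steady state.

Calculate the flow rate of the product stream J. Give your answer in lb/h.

H2S in W: m_A = 571×0.829 + (1−0.221)·(1−0.599)·m_A, so m_A = 473.36/0.6876 = 688.4 lb/h.
Product J = 0.599×688.4 = 412.35 lb/h.

412.4 lb/h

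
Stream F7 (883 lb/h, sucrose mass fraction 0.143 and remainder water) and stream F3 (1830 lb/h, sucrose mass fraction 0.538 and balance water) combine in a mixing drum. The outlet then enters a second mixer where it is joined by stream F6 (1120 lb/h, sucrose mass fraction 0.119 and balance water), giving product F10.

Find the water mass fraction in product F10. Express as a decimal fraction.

0.675

Overall, product flow = 3833 lb/h.
water in = 883×0.857 + 1830×0.462 + 1120×0.881 = 2588.9 lb/h.
water fraction in F10 = 0.675.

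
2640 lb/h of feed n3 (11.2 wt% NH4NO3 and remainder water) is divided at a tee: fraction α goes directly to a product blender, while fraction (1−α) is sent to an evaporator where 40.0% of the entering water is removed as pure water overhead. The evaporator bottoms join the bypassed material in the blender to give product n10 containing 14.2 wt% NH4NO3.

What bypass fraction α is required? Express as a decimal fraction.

All 2640×0.112 = 295.68 lb/h of NH4NO3 reaches n10, so n10 = 295.68/0.142 = 2082.3 lb/h and vapour = 557.75 lb/h.
The evaporator receives (1−α)·2640 of feed at 0.888 water and removes 0.400 of that water:
0.400×0.888×(1−α)×2640 = 557.75
(1−α) = 557.75/937.73 = 0.5948;  α = 0.4052.

0.405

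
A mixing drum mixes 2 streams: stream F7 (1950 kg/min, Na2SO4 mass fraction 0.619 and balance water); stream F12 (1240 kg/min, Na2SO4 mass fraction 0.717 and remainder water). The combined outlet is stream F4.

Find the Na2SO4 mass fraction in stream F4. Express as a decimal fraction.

0.657

Total flow out = 1950 + 1240 = 3190 kg/min.
Na2SO4 in = 1950×0.619 + 1240×0.717 = 2096.1 kg/min.
Na2SO4 mass fraction in F4 = 2096.1/3190 = 0.657.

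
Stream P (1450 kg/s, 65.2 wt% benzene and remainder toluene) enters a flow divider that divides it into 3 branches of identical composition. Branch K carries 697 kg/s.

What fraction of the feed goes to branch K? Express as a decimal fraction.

0.481

Fraction to K = 697/1450 = 0.4807.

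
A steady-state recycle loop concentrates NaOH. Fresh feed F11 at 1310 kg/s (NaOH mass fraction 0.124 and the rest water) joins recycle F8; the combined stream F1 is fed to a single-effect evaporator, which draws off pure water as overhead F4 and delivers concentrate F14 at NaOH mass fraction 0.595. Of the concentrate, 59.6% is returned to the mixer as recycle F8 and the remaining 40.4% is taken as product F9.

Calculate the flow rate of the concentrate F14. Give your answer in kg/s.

Overall NaOH balance (none leaves overhead): NaOH in fresh feed = NaOH in product, i.e. 1310×0.124 = (1−0.596)·F14·0.595.
F14 = 162.44/(0.595×0.404) = 675.76 kg/s.

675.8 kg/s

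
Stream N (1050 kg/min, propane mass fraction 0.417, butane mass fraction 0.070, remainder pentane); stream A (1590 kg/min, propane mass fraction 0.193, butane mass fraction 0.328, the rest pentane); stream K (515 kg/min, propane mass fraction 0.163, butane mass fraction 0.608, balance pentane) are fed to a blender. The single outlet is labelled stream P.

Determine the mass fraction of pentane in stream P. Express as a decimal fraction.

Total flow out = 1050 + 1590 + 515 = 3155 kg/min.
pentane in = 1050×0.513 + 1590×0.479 + 515×0.229 = 1418.2 kg/min.
pentane mass fraction in P = 1418.2/3155 = 0.450.

0.450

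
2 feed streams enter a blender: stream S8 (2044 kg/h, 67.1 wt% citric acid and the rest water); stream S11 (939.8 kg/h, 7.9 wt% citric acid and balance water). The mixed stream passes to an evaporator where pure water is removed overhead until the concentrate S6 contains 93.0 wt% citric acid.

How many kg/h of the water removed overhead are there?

1429 kg/h

citric acid entering = 2044×0.671 + 939.8×0.079 = 1445.8 kg/h.
All citric acid reports to S6, so S6 = 1445.8/0.930 = 1554.6 kg/h.
Total feed = 2983.8 kg/h; overhead = 2983.8 − 1554.6 = 1429.2 kg/h.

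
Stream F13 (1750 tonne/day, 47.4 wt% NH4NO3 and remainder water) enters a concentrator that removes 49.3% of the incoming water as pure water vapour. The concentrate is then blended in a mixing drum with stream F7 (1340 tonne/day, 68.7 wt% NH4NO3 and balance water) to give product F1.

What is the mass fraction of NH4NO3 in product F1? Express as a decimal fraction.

0.664

Vapour removed = 0.493×0.526×1750 = 453.81 tonne/day; concentrate = 1296.2 tonne/day.
NH4NO3 reaching the mixer = 829.5 (from concentrate) + 1340×0.687 = 1750.1 tonne/day.
Product flow = 1296.2 + 1340 = 2636.2 tonne/day; NH4NO3 fraction = 0.664.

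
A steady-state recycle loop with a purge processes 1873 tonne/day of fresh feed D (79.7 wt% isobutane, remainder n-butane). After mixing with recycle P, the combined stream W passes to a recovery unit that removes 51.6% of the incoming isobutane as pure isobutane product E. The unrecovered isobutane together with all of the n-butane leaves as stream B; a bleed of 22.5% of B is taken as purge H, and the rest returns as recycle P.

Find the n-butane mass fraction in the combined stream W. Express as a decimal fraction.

n-butane enters only via D and leaves only via the purge: 1873×0.203 = 0.225×(n-butane in B), and the recovery unit passes all n-butane, so n-butane in W = n-butane in B = 1689.9 tonne/day.
isobutane in W: m_A = 1873×0.797 + (1−0.225)·(1−0.516)·m_A, so m_A = 1492.8/0.6249 = 2388.8 tonne/day.
W = 2388.8 + 1689.9 = 4078.7 tonne/day.
n-butane fraction in W = 1689.9/4078.7 = 0.414.

0.414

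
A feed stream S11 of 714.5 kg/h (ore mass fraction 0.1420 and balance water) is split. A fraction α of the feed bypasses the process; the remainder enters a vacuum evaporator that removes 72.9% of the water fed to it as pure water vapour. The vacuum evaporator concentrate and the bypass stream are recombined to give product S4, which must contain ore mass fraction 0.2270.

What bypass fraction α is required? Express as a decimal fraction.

All 714.5×0.142 = 101.46 kg/h of ore reaches S4, so S4 = 101.46/0.227 = 446.96 kg/h and vapour = 267.54 kg/h.
The evaporator receives (1−α)·714.5 of feed at 0.858 water and removes 0.729 of that water:
0.729×0.858×(1−α)×714.5 = 267.54
(1−α) = 267.54/446.91 = 0.5987;  α = 0.4013.

0.401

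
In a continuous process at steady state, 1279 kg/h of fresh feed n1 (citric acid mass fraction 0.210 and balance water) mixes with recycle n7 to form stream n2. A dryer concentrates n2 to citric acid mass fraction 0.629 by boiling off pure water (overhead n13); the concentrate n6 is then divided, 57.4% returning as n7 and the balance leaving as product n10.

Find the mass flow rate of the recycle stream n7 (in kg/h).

Overall citric acid balance (none leaves overhead): citric acid in fresh feed = citric acid in product, i.e. 1279×0.210 = (1−0.574)·n6·0.629.
n6 = 268.59/(0.629×0.426) = 1002.4 kg/h.
Recycle n7 = 0.574×1002.4 = 575.36 kg/h.

575.4 kg/h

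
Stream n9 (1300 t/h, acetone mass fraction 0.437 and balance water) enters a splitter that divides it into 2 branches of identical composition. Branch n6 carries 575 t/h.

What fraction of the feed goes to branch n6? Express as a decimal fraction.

0.442

Fraction to n6 = 575/1300 = 0.4423.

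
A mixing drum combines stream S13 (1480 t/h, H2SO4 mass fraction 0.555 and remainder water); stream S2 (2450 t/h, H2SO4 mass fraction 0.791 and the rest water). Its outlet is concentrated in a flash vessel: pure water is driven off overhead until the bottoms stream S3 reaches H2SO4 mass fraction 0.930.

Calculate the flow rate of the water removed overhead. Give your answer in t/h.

963 t/h

H2SO4 entering = 1480×0.555 + 2450×0.791 = 2759.4 t/h.
All H2SO4 reports to S3, so S3 = 2759.4/0.930 = 2967 t/h.
Total feed = 3930 t/h; overhead = 3930 − 2967 = 962.96 t/h.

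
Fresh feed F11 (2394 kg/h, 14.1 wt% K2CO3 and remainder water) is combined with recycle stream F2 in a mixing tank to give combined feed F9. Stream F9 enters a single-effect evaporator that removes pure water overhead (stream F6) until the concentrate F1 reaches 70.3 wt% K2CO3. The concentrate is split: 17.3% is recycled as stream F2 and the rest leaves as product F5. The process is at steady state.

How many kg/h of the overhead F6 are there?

Overall K2CO3 balance (none leaves overhead): K2CO3 in fresh feed = K2CO3 in product, i.e. 2394×0.141 = (1−0.173)·F1·0.703.
F1 = 337.55/(0.703×0.827) = 580.61 kg/h.
Recycle F2 = 0.173×580.61 = 100.45 kg/h.
Combined feed F9 = 2394 + 100.45 = 2494.4 kg/h.
Overhead F6 = F9 − F1 = 2494.4 − 580.61 = 1913.8 kg/h.

1914 kg/h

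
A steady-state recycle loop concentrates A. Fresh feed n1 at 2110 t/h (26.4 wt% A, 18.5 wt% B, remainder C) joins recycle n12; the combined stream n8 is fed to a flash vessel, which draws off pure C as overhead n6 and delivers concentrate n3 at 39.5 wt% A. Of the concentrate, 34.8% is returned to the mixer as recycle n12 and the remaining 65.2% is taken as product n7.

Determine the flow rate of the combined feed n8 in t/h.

2863 t/h

Overall A balance (none leaves overhead): A in fresh feed = A in product, i.e. 2110×0.264 = (1−0.348)·n3·0.395.
n3 = 557.04/(0.395×0.652) = 2162.9 t/h.
Recycle n12 = 0.348×2162.9 = 752.7 t/h.
Combined feed n8 = 2110 + 752.7 = 2862.7 t/h.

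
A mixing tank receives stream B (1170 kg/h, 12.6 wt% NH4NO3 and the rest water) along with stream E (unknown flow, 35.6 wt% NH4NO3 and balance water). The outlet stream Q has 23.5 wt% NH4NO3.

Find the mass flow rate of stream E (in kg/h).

1054 kg/h

Let E be the unknown flow. Total out = 1170 + E.
NH4NO3 balance: 147.42 + 0.356·E = 0.235·(1170 + E)
(0.356 − 0.235)·E = 0.235×1170 − 147.42 = 127.53
E = 127.53 / 0.121 = 1054 kg/h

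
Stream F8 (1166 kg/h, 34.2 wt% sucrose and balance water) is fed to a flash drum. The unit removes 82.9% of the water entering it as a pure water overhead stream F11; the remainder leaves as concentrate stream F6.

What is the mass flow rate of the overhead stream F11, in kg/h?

636 kg/h

water entering = 1166×0.658 = 767.23 kg/h; overhead removed = 0.829×767.23 = 636.03 kg/h.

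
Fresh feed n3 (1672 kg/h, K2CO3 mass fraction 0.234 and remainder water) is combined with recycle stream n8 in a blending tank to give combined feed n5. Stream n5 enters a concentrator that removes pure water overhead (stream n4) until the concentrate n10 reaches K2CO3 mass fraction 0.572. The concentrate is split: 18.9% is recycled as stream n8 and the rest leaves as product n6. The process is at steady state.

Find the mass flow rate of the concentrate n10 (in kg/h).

Overall K2CO3 balance (none leaves overhead): K2CO3 in fresh feed = K2CO3 in product, i.e. 1672×0.234 = (1−0.189)·n10·0.572.
n10 = 391.25/(0.572×0.811) = 843.4 kg/h.

843.4 kg/h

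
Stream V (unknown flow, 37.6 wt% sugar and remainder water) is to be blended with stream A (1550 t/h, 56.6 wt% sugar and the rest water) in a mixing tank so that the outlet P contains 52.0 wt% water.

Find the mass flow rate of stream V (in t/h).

1282 t/h

Let V be the unknown flow. Total out = 1550 + V.
water balance: 672.7 + 0.624·V = 0.520·(1550 + V)
(0.624 − 0.520)·V = 0.520×1550 − 672.7 = 133.3
V = 133.3 / 0.104 = 1281.7 t/h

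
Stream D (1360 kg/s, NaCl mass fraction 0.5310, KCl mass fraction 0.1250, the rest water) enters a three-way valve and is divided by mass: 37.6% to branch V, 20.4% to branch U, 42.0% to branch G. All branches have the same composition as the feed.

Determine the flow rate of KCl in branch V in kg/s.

63.92 kg/s

Branch V total = 0.376×1360 = 511.36 kg/s.
KCl in V = 0.125×511.36 = 63.92 kg/s.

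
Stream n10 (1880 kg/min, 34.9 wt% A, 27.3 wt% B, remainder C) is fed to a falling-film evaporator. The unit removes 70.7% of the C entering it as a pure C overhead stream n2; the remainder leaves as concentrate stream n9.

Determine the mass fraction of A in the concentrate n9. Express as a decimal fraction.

0.4763

A is not removed: 1880×0.349 = 656.12 kg/min of A enters n9.
C entering = 1880×0.378 = 710.64 kg/min; overhead removed = 0.707×710.64 = 502.42 kg/min.
Concentrate = 1880 − 502.42 = 1377.6 kg/min.
Mass fraction = 656.12/1377.6 = 0.4763.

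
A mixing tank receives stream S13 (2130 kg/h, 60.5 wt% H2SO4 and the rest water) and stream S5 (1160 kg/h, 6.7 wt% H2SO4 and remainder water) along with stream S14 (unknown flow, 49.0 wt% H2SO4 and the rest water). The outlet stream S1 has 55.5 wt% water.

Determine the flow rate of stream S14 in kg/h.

Let S14 be the unknown flow. Total out = 3290 + S14.
water balance: 1923.6 + 0.510·S14 = 0.555·(3290 + S14)
(0.510 − 0.555)·S14 = 0.555×3290 − 1923.6 = -97.68
S14 = -97.68 / -0.045 = 2170.7 kg/h

2171 kg/h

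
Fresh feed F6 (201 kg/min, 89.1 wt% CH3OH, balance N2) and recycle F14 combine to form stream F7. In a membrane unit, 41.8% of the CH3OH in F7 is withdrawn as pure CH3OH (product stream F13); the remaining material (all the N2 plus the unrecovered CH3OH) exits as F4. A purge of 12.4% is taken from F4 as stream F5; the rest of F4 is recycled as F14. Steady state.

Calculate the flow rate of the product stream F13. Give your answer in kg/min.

CH3OH in F7: m_A = 201×0.891 + (1−0.124)·(1−0.418)·m_A, so m_A = 179.09/0.4902 = 365.37 kg/min.
Product F13 = 0.418×365.37 = 152.72 kg/min.

152.7 kg/min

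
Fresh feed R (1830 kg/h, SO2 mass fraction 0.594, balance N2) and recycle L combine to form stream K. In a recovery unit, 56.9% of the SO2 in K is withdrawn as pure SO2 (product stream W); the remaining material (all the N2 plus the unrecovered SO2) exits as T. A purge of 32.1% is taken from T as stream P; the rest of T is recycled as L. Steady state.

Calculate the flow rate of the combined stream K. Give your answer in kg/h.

3851 kg/h

N2 enters only via R and leaves only via the purge: 1830×0.406 = 0.321×(N2 in T), and the recovery unit passes all N2, so N2 in K = N2 in T = 2314.6 kg/h.
SO2 in K: m_A = 1830×0.594 + (1−0.321)·(1−0.569)·m_A, so m_A = 1087/0.7074 = 1536.7 kg/h.
K = 1536.7 + 2314.6 = 3851.3 kg/h.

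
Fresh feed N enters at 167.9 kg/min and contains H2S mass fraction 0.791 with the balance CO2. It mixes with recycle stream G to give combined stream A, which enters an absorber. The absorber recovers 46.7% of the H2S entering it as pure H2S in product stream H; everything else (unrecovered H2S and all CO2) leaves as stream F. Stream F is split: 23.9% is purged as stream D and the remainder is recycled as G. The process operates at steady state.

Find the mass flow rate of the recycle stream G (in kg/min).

CO2 enters only via N and leaves only via the purge: 167.9×0.209 = 0.239×(CO2 in F), and the absorber passes all CO2, so CO2 in A = CO2 in F = 146.82 kg/min.
H2S in A: m_A = 167.9×0.791 + (1−0.239)·(1−0.467)·m_A, so m_A = 132.81/0.5944 = 223.44 kg/min.
F = (1−0.467)×223.44 + 146.82 = 265.92 kg/min.
Recycle G = (1−0.239)×265.92 = 202.36 kg/min.

202.4 kg/min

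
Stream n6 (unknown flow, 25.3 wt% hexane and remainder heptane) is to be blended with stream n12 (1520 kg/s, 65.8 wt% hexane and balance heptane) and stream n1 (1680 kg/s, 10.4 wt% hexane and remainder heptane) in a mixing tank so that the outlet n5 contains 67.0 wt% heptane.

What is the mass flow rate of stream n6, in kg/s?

1544 kg/s

Let n6 be the unknown flow. Total out = 3200 + n6.
heptane balance: 2025.1 + 0.747·n6 = 0.670·(3200 + n6)
(0.747 − 0.670)·n6 = 0.670×3200 − 2025.1 = 118.88
n6 = 118.88 / 0.077 = 1543.9 kg/s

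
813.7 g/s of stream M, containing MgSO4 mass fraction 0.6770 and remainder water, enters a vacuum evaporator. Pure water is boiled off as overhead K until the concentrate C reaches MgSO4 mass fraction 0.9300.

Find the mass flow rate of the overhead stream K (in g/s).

MgSO4 is conserved: 813.7×0.677 = 550.87 g/s all reports to the concentrate.
Concentrate = 550.87/(target fraction) = 592.34 g/s.
Overhead = 813.7 − 592.34 = 221.36 g/s.

221.4 g/s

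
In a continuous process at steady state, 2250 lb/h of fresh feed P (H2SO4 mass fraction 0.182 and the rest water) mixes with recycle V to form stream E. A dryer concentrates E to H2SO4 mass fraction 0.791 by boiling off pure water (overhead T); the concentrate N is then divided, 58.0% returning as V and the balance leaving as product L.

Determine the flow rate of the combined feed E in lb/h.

2965 lb/h

Overall H2SO4 balance (none leaves overhead): H2SO4 in fresh feed = H2SO4 in product, i.e. 2250×0.182 = (1−0.580)·N·0.791.
N = 409.5/(0.791×0.420) = 1232.6 lb/h.
Recycle V = 0.580×1232.6 = 714.92 lb/h.
Combined feed E = 2250 + 714.92 = 2964.9 lb/h.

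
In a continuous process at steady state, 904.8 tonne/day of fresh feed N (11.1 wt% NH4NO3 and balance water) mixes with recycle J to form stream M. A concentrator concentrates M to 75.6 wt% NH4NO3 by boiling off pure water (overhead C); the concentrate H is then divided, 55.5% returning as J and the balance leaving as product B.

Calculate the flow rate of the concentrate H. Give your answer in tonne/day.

298.5 tonne/day

Overall NH4NO3 balance (none leaves overhead): NH4NO3 in fresh feed = NH4NO3 in product, i.e. 904.8×0.111 = (1−0.555)·H·0.756.
H = 100.43/(0.756×0.445) = 298.53 tonne/day.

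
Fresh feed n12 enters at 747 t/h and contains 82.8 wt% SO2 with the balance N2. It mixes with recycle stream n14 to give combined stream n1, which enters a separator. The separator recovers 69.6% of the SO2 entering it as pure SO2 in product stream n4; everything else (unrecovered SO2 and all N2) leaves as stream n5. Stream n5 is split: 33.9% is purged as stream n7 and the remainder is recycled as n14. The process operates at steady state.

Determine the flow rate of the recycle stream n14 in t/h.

406.1 t/h

N2 enters only via n12 and leaves only via the purge: 747×0.172 = 0.339×(N2 in n5), and the separator passes all N2, so N2 in n1 = N2 in n5 = 379.01 t/h.
SO2 in n1: m_A = 747×0.828 + (1−0.339)·(1−0.696)·m_A, so m_A = 618.52/0.7991 = 774.06 t/h.
n5 = (1−0.696)×774.06 + 379.01 = 614.32 t/h.
Recycle n14 = (1−0.339)×614.32 = 406.07 t/h.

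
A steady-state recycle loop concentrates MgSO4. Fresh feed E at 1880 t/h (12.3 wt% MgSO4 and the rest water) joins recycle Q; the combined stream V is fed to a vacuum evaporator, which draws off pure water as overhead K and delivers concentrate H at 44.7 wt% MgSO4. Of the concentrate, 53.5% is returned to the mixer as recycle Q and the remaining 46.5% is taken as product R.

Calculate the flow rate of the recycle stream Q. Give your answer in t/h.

595.2 t/h

Overall MgSO4 balance (none leaves overhead): MgSO4 in fresh feed = MgSO4 in product, i.e. 1880×0.123 = (1−0.535)·H·0.447.
H = 231.24/(0.447×0.465) = 1112.5 t/h.
Recycle Q = 0.535×1112.5 = 595.19 t/h.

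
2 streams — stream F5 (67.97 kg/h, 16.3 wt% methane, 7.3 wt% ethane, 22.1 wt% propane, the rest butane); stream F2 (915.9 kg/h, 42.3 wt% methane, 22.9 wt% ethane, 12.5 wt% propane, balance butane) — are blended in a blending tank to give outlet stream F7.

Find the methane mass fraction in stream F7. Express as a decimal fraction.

0.405

Total flow out = 67.97 + 915.9 = 983.87 kg/h.
methane in = 67.97×0.163 + 915.9×0.423 = 398.5 kg/h.
methane mass fraction in F7 = 398.5/983.87 = 0.405.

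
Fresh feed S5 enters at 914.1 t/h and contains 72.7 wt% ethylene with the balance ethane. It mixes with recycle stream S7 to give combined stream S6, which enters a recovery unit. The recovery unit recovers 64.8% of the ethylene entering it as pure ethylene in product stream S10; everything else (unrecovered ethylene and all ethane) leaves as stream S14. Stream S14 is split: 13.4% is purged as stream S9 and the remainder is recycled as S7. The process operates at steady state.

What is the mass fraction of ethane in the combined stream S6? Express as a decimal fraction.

0.6608

ethane enters only via S5 and leaves only via the purge: 914.1×0.273 = 0.134×(ethane in S14), and the recovery unit passes all ethane, so ethane in S6 = ethane in S14 = 1862.3 t/h.
ethylene in S6: m_A = 914.1×0.727 + (1−0.134)·(1−0.648)·m_A, so m_A = 664.55/0.6952 = 955.96 t/h.
S6 = 955.96 + 1862.3 = 2818.3 t/h.
ethane fraction in S6 = 1862.3/2818.3 = 0.6608.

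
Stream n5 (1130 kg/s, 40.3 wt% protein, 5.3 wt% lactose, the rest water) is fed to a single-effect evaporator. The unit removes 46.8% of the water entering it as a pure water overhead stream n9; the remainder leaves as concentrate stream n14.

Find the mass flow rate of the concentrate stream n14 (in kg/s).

water entering = 1130×0.544 = 614.72 kg/s; overhead removed = 0.468×614.72 = 287.69 kg/s.
Concentrate = 1130 − 287.69 = 842.31 kg/s.

842.3 kg/s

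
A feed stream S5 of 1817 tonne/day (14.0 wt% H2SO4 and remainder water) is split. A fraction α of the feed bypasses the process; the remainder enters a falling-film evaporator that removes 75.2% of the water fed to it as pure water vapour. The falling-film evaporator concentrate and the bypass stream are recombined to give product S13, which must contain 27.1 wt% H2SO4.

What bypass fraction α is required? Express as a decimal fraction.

All 1817×0.140 = 254.38 tonne/day of H2SO4 reaches S13, so S13 = 254.38/0.271 = 938.67 tonne/day and vapour = 878.33 tonne/day.
The evaporator receives (1−α)·1817 of feed at 0.860 water and removes 0.752 of that water:
0.752×0.860×(1−α)×1817 = 878.33
(1−α) = 878.33/1175.1 = 0.7475;  α = 0.2525.

0.253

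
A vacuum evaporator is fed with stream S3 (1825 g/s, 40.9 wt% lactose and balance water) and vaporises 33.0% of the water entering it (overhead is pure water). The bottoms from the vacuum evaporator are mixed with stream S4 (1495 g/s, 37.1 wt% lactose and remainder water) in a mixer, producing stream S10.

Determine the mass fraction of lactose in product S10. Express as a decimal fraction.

Vapour removed = 0.330×0.591×1825 = 355.93 g/s; concentrate = 1469.1 g/s.
lactose reaching the mixer = 746.42 (from concentrate) + 1495×0.371 = 1301.1 g/s.
Product flow = 1469.1 + 1495 = 2964.1 g/s; lactose fraction = 0.439.

0.439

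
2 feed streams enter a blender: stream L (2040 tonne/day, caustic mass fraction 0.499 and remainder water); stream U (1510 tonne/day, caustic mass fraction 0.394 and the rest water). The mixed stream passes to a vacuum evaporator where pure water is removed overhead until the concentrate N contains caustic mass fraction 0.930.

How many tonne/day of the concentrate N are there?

1734 tonne/day

caustic entering = 2040×0.499 + 1510×0.394 = 1612.9 tonne/day.
All caustic reports to N, so N = 1612.9/0.930 = 1734.3 tonne/day.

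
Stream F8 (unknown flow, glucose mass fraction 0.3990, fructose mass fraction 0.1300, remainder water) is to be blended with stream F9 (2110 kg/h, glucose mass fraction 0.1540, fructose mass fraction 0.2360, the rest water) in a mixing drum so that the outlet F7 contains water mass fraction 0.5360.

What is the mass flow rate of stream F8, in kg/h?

Let F8 be the unknown flow. Total out = 2110 + F8.
water balance: 1287.1 + 0.471·F8 = 0.536·(2110 + F8)
(0.471 − 0.536)·F8 = 0.536×2110 − 1287.1 = -156.14
F8 = -156.14 / -0.065 = 2402.2 kg/h

2402 kg/h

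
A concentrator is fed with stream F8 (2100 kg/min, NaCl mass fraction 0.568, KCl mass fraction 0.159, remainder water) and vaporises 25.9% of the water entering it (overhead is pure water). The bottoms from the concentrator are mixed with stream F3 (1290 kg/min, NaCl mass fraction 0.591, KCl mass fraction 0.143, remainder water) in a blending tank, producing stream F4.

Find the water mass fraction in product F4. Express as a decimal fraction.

0.237

Vapour removed = 0.259×0.273×2100 = 148.48 kg/min; concentrate = 1951.5 kg/min.
water reaching the mixer = 424.82 (from concentrate) + 1290×0.266 = 767.96 kg/min.
Product flow = 1951.5 + 1290 = 3241.5 kg/min; water fraction = 0.237.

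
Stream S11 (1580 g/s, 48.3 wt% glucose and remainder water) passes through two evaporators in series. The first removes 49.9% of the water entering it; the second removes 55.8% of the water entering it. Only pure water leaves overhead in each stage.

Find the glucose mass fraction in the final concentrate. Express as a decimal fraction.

water in feed = 1580×0.517 = 816.86 g/s.
After stage 1: water left = (1−0.499)×816.86 = 409.25; stream total = 1172.4 g/s.
After stage 2: water left = (1−0.558)×409.25 = 180.89; final concentrate = 944.03 g/s.
glucose fraction = 763.14/944.03 = 0.8084.

0.8084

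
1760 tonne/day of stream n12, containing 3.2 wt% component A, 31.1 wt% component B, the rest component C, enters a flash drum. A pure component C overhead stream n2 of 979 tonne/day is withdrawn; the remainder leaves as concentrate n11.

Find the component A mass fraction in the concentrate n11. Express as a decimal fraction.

0.0721

component A is not removed: 1760×0.032 = 56.32 tonne/day of component A enters n11.
Concentrate = 1760 − 979 = 781 tonne/day.
Mass fraction = 56.32/781 = 0.0721.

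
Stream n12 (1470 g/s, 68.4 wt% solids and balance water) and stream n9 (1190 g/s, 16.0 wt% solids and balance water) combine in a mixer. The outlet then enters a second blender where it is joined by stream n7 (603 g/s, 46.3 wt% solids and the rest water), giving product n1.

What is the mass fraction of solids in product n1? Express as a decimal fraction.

0.452

Overall, product flow = 3263 g/s.
solids in = 1470×0.684 + 1190×0.160 + 603×0.463 = 1475.1 g/s.
solids fraction in n1 = 0.452.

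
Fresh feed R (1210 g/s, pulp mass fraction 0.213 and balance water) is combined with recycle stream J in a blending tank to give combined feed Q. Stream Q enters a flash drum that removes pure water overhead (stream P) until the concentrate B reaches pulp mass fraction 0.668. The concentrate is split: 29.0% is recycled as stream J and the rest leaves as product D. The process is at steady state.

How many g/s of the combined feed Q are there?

Overall pulp balance (none leaves overhead): pulp in fresh feed = pulp in product, i.e. 1210×0.213 = (1−0.290)·B·0.668.
B = 257.73/(0.668×0.710) = 543.41 g/s.
Recycle J = 0.290×543.41 = 157.59 g/s.
Combined feed Q = 1210 + 157.59 = 1367.6 g/s.

1368 g/s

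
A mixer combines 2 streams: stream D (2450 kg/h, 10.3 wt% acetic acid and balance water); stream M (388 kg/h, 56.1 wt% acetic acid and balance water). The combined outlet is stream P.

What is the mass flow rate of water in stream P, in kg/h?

2368 kg/h

water out = water in = 2450×0.897 + 388×0.439 = 2368 kg/h.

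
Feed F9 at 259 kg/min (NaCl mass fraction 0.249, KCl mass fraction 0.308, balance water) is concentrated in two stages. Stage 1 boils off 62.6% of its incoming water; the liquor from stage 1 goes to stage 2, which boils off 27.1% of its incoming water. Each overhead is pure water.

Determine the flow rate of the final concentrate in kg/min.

water in feed = 259×0.443 = 114.74 kg/min.
After stage 1: water left = (1−0.626)×114.74 = 42.912; stream total = 187.17 kg/min.
After stage 2: water left = (1−0.271)×42.912 = 31.283; final concentrate = 175.55 kg/min.

175.5 kg/min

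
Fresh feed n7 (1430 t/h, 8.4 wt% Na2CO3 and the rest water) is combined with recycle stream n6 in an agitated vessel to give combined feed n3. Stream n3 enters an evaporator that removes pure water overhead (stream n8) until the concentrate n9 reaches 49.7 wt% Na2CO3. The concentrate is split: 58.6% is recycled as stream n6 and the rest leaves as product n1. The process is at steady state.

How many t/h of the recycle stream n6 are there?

342.1 t/h

Overall Na2CO3 balance (none leaves overhead): Na2CO3 in fresh feed = Na2CO3 in product, i.e. 1430×0.084 = (1−0.586)·n9·0.497.
n9 = 120.12/(0.497×0.414) = 583.79 t/h.
Recycle n6 = 0.586×583.79 = 342.1 t/h.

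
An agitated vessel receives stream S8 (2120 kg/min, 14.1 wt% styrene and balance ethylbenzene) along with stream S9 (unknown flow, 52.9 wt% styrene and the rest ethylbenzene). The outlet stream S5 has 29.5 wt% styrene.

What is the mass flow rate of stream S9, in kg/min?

Let S9 be the unknown flow. Total out = 2120 + S9.
styrene balance: 298.92 + 0.529·S9 = 0.295·(2120 + S9)
(0.529 − 0.295)·S9 = 0.295×2120 − 298.92 = 326.48
S9 = 326.48 / 0.234 = 1395.2 kg/min

1395 kg/min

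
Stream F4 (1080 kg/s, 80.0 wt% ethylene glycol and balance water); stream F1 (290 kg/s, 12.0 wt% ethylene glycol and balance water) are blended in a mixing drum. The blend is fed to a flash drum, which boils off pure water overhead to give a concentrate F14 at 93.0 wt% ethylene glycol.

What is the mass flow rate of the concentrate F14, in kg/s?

966.5 kg/s

ethylene glycol entering = 1080×0.800 + 290×0.120 = 898.8 kg/s.
All ethylene glycol reports to F14, so F14 = 898.8/0.930 = 966.45 kg/s.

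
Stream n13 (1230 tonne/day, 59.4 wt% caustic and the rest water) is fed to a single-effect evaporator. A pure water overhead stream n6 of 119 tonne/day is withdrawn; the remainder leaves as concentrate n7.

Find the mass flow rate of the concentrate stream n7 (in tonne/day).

Concentrate = 1230 − 119 = 1111 tonne/day.

1111 tonne/day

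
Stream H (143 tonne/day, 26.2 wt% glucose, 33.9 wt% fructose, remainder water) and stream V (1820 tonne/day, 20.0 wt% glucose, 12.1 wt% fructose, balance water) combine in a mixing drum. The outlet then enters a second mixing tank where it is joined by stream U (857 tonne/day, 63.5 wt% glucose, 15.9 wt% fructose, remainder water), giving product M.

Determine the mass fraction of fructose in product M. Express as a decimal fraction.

Overall, product flow = 2820 tonne/day.
fructose in = 143×0.339 + 1820×0.121 + 857×0.159 = 404.96 tonne/day.
fructose fraction in M = 0.144.

0.144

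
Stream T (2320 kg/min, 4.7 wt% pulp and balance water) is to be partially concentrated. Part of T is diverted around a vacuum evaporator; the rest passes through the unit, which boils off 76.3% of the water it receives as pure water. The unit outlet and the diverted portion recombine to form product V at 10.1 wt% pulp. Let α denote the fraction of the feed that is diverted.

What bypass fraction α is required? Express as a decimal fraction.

0.265

All 2320×0.047 = 109.04 kg/min of pulp reaches V, so V = 109.04/0.101 = 1079.6 kg/min and vapour = 1240.4 kg/min.
The evaporator receives (1−α)·2320 of feed at 0.953 water and removes 0.763 of that water:
0.763×0.953×(1−α)×2320 = 1240.4
(1−α) = 1240.4/1687 = 0.7353;  α = 0.2647.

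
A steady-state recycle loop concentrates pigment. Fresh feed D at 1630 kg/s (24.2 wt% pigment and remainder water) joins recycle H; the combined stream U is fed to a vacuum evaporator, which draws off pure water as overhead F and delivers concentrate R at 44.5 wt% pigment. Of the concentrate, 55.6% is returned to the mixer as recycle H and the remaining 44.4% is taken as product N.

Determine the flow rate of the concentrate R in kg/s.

1996 kg/s

Overall pigment balance (none leaves overhead): pigment in fresh feed = pigment in product, i.e. 1630×0.242 = (1−0.556)·R·0.445.
R = 394.46/(0.445×0.444) = 1996.5 kg/s.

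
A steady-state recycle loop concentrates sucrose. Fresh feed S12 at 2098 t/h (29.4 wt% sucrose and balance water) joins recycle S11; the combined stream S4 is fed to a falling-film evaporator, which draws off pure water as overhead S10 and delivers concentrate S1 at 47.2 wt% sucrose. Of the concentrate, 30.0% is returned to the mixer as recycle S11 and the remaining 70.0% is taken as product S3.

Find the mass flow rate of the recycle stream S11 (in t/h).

560.1 t/h

Overall sucrose balance (none leaves overhead): sucrose in fresh feed = sucrose in product, i.e. 2098×0.294 = (1−0.300)·S1·0.472.
S1 = 616.81/(0.472×0.700) = 1866.9 t/h.
Recycle S11 = 0.300×1866.9 = 560.06 t/h.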